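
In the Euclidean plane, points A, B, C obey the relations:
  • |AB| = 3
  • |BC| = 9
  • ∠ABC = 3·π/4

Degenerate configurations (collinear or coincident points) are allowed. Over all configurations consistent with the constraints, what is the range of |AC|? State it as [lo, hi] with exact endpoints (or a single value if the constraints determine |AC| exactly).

|AC| = 3·√(3·√(2) + 10)  (≈ 11.3218)

|AB| ∈ {3}
|BC| ∈ {9}
|AC| ∈ {3·√(3·√(2) + 10)}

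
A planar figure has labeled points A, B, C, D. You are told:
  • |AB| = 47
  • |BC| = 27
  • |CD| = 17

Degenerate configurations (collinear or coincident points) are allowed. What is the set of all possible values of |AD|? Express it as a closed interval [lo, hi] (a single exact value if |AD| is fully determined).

|AD| ∈ [3, 91]  (≈ [3.0000, 91.0000])

|AB| ∈ {47}
|BC| ∈ {27}
|CD| ∈ {17}
|AC| ∈ [20, 74]
|BD| ∈ [10, 44]
|AD| ∈ [3, 91]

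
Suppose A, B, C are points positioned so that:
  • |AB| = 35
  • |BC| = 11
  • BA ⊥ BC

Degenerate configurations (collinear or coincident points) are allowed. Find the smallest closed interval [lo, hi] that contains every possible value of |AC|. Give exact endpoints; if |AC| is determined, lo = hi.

|AC| = √(1346)  (≈ 36.6879)

|AB| ∈ {35}
|BC| ∈ {11}
|AC| ∈ {√(1346)}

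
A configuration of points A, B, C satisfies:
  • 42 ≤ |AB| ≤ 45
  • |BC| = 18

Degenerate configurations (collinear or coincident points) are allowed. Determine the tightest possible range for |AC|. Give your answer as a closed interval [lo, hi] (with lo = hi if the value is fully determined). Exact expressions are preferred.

|AC| ∈ [24, 63]  (≈ [24.0000, 63.0000])

|AB| ∈ [42, 45]
|BC| ∈ {18}
|AC| ∈ [24, 63]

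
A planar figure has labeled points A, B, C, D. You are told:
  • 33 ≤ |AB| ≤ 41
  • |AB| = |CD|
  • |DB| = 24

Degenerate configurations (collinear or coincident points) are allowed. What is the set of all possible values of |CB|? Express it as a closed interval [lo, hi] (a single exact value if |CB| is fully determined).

|CB| ∈ [9, 65]  (≈ [9.0000, 65.0000])

|AB| ∈ [33, 41]
|BD| ∈ {24}
|CD| ∈ [33, 41]
|AD| ∈ [9, 65]
|BC| ∈ [9, 65]
|AC| ∈ [0, 106]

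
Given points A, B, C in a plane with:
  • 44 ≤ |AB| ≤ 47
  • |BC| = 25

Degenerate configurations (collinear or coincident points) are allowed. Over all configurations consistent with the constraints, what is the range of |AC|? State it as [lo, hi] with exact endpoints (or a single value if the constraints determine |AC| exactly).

|AB| ∈ [44, 47]
|BC| ∈ {25}
|AC| ∈ [19, 72]

|AC| ∈ [19, 72]  (≈ [19.0000, 72.0000])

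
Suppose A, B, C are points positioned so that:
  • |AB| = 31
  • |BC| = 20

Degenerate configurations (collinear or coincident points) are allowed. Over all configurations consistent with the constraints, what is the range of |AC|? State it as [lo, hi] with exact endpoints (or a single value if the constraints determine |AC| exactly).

|AB| ∈ {31}
|BC| ∈ {20}
|AC| ∈ [11, 51]

|AC| ∈ [11, 51]  (≈ [11.0000, 51.0000])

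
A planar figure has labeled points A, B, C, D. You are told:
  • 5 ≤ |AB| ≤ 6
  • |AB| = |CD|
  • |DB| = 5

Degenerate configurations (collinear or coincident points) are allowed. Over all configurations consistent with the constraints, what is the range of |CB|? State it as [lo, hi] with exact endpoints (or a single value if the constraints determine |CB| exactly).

|CB| ∈ [0, 11]  (≈ [0.0000, 11.0000])

|AB| ∈ [5, 6]
|BD| ∈ {5}
|CD| ∈ [5, 6]
|AD| ∈ [0, 11]
|BC| ∈ [0, 11]
|AC| ∈ [0, 17]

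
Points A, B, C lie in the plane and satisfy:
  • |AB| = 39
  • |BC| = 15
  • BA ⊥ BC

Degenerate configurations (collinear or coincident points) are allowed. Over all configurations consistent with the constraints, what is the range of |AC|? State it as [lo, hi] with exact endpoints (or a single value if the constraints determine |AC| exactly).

|AC| = 3·√(194)  (≈ 41.7852)

|AB| ∈ {39}
|BC| ∈ {15}
|AC| ∈ {3·√(194)}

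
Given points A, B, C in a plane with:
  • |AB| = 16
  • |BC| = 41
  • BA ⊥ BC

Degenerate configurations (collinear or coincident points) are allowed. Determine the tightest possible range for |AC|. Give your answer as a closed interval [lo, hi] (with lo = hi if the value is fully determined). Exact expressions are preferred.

|AC| = √(1937)  (≈ 44.0114)

|AB| ∈ {16}
|BC| ∈ {41}
|AC| ∈ {√(1937)}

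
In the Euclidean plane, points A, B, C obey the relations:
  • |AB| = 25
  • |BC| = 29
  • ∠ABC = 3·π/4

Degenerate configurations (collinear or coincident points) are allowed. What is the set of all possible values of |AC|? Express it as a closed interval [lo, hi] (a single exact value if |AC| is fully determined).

|AC| = √(725·√(2) + 1466)  (≈ 49.9130)

|AB| ∈ {25}
|BC| ∈ {29}
|AC| ∈ {√(725·√(2) + 1466)}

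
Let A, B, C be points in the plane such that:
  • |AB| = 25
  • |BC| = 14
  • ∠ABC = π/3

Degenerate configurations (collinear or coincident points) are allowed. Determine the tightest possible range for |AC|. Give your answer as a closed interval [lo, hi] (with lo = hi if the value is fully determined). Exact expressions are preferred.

|AB| ∈ {25}
|BC| ∈ {14}
|AC| ∈ {√(471)}

|AC| = √(471)  (≈ 21.7025)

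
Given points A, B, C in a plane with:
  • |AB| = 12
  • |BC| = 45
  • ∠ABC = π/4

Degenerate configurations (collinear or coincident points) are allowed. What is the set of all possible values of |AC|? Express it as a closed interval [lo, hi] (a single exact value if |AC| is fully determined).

|AC| = 3·√(241 - 60·√(2))  (≈ 37.4877)

|AB| ∈ {12}
|BC| ∈ {45}
|AC| ∈ {3·√(241 - 60·√(2))}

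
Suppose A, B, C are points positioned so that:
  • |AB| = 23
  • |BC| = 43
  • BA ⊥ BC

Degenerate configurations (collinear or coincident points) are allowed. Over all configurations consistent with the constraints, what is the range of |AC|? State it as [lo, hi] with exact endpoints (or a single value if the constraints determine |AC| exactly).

|AC| = √(2378)  (≈ 48.7647)

|AB| ∈ {23}
|BC| ∈ {43}
|AC| ∈ {√(2378)}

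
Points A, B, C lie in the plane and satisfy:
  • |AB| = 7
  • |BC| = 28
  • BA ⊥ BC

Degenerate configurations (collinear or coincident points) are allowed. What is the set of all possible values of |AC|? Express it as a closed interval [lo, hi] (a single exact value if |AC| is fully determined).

|AC| = 7·√(17)  (≈ 28.8617)

|AB| ∈ {7}
|BC| ∈ {28}
|AC| ∈ {7·√(17)}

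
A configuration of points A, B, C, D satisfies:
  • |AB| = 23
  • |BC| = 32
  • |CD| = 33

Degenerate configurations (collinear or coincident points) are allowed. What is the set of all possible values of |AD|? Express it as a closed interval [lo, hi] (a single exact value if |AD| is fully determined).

|AD| ∈ [0, 88]  (≈ [0.0000, 88.0000])

|AB| ∈ {23}
|BC| ∈ {32}
|CD| ∈ {33}
|AC| ∈ [9, 55]
|BD| ∈ [1, 65]
|AD| ∈ [0, 88]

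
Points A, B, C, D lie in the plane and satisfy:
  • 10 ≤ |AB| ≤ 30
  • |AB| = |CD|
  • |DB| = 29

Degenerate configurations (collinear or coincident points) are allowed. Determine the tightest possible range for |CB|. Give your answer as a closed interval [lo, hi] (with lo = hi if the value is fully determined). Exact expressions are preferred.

|AB| ∈ [10, 30]
|BD| ∈ {29}
|CD| ∈ [10, 30]
|AD| ∈ [0, 59]
|BC| ∈ [0, 59]
|AC| ∈ [0, 89]

|CB| ∈ [0, 59]  (≈ [0.0000, 59.0000])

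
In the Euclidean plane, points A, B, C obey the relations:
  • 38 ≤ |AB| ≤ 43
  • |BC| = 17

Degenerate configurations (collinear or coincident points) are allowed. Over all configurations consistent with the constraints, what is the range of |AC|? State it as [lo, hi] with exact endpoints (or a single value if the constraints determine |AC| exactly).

|AC| ∈ [21, 60]  (≈ [21.0000, 60.0000])

|AB| ∈ [38, 43]
|BC| ∈ {17}
|AC| ∈ [21, 60]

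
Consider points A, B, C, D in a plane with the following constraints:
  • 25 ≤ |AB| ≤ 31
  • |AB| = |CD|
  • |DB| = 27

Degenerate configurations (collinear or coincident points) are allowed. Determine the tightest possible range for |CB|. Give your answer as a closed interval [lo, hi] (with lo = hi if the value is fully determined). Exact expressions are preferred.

|AB| ∈ [25, 31]
|BD| ∈ {27}
|CD| ∈ [25, 31]
|AD| ∈ [0, 58]
|BC| ∈ [0, 58]
|AC| ∈ [0, 89]

|CB| ∈ [0, 58]  (≈ [0.0000, 58.0000])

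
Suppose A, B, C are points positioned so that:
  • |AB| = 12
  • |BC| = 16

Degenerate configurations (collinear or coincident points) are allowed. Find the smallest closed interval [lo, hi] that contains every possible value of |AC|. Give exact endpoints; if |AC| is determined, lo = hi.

|AB| ∈ {12}
|BC| ∈ {16}
|AC| ∈ [4, 28]

|AC| ∈ [4, 28]  (≈ [4.0000, 28.0000])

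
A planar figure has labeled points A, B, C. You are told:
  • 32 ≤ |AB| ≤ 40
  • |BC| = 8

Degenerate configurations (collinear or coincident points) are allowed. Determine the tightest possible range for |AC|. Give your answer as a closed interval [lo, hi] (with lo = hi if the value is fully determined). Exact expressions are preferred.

|AC| ∈ [24, 48]  (≈ [24.0000, 48.0000])

|AB| ∈ [32, 40]
|BC| ∈ {8}
|AC| ∈ [24, 48]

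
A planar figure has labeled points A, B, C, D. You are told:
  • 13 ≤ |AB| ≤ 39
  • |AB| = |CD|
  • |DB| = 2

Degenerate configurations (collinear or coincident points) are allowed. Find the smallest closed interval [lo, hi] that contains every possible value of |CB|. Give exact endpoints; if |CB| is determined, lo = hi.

|CB| ∈ [11, 41]  (≈ [11.0000, 41.0000])

|AB| ∈ [13, 39]
|BD| ∈ {2}
|CD| ∈ [13, 39]
|AD| ∈ [11, 41]
|BC| ∈ [11, 41]
|AC| ∈ [0, 80]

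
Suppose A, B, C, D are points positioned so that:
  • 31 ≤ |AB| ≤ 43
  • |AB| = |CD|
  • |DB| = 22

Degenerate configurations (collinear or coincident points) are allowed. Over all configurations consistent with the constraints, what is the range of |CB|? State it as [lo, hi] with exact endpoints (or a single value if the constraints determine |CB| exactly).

|AB| ∈ [31, 43]
|BD| ∈ {22}
|CD| ∈ [31, 43]
|AD| ∈ [9, 65]
|BC| ∈ [9, 65]
|AC| ∈ [0, 108]

|CB| ∈ [9, 65]  (≈ [9.0000, 65.0000])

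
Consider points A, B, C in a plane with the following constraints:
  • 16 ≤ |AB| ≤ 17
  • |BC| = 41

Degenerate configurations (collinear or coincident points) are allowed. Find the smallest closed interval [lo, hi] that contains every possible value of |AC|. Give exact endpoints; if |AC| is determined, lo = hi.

|AB| ∈ [16, 17]
|BC| ∈ {41}
|AC| ∈ [24, 58]

|AC| ∈ [24, 58]  (≈ [24.0000, 58.0000])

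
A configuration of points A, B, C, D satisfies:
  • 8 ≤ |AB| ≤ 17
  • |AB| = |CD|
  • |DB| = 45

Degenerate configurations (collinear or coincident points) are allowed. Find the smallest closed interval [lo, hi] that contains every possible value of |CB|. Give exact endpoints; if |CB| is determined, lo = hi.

|AB| ∈ [8, 17]
|BD| ∈ {45}
|CD| ∈ [8, 17]
|AD| ∈ [28, 62]
|BC| ∈ [28, 62]
|AC| ∈ [11, 79]

|CB| ∈ [28, 62]  (≈ [28.0000, 62.0000])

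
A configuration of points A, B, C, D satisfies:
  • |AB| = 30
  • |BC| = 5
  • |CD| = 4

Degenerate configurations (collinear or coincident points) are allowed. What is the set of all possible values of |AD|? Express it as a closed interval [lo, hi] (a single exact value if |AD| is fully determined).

|AB| ∈ {30}
|BC| ∈ {5}
|CD| ∈ {4}
|AC| ∈ [25, 35]
|BD| ∈ [1, 9]
|AD| ∈ [21, 39]

|AD| ∈ [21, 39]  (≈ [21.0000, 39.0000])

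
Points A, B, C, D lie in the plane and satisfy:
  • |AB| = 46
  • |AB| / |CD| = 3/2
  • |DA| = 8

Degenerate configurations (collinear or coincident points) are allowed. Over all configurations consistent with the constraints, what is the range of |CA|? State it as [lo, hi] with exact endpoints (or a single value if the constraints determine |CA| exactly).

|CA| ∈ [68/3, 116/3]  (≈ [22.6667, 38.6667])

|AB| ∈ {46}
|AD| ∈ {8}
|CD| ∈ {92/3}
|BD| ∈ [38, 54]
|AC| ∈ [68/3, 116/3]
|BC| ∈ [22/3, 254/3]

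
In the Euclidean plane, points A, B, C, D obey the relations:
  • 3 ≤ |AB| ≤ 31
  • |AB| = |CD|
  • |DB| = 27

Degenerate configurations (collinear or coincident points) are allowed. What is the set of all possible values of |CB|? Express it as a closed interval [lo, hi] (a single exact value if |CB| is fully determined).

|CB| ∈ [0, 58]  (≈ [0.0000, 58.0000])

|AB| ∈ [3, 31]
|BD| ∈ {27}
|CD| ∈ [3, 31]
|AD| ∈ [0, 58]
|BC| ∈ [0, 58]
|AC| ∈ [0, 89]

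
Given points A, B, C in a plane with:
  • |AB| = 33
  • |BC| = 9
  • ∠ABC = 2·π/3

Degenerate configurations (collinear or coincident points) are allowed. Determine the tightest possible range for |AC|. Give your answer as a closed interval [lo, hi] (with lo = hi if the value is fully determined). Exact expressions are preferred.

|AB| ∈ {33}
|BC| ∈ {9}
|AC| ∈ {3·√(163)}

|AC| = 3·√(163)  (≈ 38.3014)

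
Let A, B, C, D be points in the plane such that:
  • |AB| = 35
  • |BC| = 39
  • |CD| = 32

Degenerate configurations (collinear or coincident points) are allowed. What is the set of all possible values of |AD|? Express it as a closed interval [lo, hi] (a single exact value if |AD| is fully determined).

|AD| ∈ [0, 106]  (≈ [0.0000, 106.0000])

|AB| ∈ {35}
|BC| ∈ {39}
|CD| ∈ {32}
|AC| ∈ [4, 74]
|BD| ∈ [7, 71]
|AD| ∈ [0, 106]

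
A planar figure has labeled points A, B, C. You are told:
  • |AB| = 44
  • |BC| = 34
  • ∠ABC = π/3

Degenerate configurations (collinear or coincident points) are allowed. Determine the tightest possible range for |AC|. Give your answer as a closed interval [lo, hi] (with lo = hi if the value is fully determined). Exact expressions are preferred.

|AC| = 2·√(399)  (≈ 39.9500)

|AB| ∈ {44}
|BC| ∈ {34}
|AC| ∈ {2·√(399)}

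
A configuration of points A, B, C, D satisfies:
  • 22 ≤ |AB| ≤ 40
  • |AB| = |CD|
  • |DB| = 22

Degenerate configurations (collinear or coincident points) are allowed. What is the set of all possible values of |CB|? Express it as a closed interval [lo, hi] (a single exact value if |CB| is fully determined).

|CB| ∈ [0, 62]  (≈ [0.0000, 62.0000])

|AB| ∈ [22, 40]
|BD| ∈ {22}
|CD| ∈ [22, 40]
|AD| ∈ [0, 62]
|BC| ∈ [0, 62]
|AC| ∈ [0, 102]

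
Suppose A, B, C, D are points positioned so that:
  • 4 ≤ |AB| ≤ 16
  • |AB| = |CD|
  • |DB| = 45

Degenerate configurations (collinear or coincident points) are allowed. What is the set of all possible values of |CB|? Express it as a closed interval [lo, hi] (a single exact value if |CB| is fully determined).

|CB| ∈ [29, 61]  (≈ [29.0000, 61.0000])

|AB| ∈ [4, 16]
|BD| ∈ {45}
|CD| ∈ [4, 16]
|AD| ∈ [29, 61]
|BC| ∈ [29, 61]
|AC| ∈ [13, 77]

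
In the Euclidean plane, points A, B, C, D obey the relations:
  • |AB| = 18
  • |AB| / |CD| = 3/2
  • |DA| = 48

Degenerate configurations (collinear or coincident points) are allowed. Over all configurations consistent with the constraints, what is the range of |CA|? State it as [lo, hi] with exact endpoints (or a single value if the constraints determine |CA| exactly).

|AB| ∈ {18}
|AD| ∈ {48}
|CD| ∈ {12}
|BD| ∈ [30, 66]
|AC| ∈ [36, 60]
|BC| ∈ [18, 78]

|CA| ∈ [36, 60]  (≈ [36.0000, 60.0000])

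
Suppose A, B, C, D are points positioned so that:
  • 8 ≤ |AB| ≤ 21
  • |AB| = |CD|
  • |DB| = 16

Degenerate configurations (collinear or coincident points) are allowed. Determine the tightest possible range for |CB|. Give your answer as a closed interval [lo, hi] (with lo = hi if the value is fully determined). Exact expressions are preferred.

|CB| ∈ [0, 37]  (≈ [0.0000, 37.0000])

|AB| ∈ [8, 21]
|BD| ∈ {16}
|CD| ∈ [8, 21]
|AD| ∈ [0, 37]
|BC| ∈ [0, 37]
|AC| ∈ [0, 58]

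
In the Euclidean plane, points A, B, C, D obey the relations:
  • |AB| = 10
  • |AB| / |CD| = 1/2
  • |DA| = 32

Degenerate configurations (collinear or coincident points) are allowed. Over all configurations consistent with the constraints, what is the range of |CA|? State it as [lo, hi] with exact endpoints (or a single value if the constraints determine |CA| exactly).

|CA| ∈ [12, 52]  (≈ [12.0000, 52.0000])

|AB| ∈ {10}
|AD| ∈ {32}
|CD| ∈ {20}
|BD| ∈ [22, 42]
|AC| ∈ [12, 52]
|BC| ∈ [2, 62]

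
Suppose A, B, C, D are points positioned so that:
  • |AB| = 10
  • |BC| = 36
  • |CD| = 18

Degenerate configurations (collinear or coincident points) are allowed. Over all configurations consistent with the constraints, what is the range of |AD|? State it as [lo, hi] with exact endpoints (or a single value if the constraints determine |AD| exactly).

|AB| ∈ {10}
|BC| ∈ {36}
|CD| ∈ {18}
|AC| ∈ [26, 46]
|BD| ∈ [18, 54]
|AD| ∈ [8, 64]

|AD| ∈ [8, 64]  (≈ [8.0000, 64.0000])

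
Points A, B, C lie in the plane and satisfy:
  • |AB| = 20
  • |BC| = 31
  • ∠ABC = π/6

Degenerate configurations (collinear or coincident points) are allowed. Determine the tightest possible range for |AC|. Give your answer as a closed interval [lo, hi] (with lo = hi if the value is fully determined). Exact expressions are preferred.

|AB| ∈ {20}
|BC| ∈ {31}
|AC| ∈ {√(1361 - 620·√(3))}

|AC| = √(1361 - 620·√(3))  (≈ 16.9449)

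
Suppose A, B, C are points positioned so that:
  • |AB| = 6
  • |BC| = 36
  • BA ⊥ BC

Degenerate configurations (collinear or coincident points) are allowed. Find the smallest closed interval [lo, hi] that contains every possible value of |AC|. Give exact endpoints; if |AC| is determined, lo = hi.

|AB| ∈ {6}
|BC| ∈ {36}
|AC| ∈ {6·√(37)}

|AC| = 6·√(37)  (≈ 36.4966)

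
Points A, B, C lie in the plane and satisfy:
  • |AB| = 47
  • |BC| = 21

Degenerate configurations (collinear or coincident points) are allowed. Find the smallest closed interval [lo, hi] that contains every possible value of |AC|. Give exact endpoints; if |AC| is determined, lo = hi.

|AC| ∈ [26, 68]  (≈ [26.0000, 68.0000])

|AB| ∈ {47}
|BC| ∈ {21}
|AC| ∈ [26, 68]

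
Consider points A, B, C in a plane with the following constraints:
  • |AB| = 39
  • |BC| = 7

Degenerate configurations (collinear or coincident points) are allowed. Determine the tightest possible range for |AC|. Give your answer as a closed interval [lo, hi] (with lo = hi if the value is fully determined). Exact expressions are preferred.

|AC| ∈ [32, 46]  (≈ [32.0000, 46.0000])

|AB| ∈ {39}
|BC| ∈ {7}
|AC| ∈ [32, 46]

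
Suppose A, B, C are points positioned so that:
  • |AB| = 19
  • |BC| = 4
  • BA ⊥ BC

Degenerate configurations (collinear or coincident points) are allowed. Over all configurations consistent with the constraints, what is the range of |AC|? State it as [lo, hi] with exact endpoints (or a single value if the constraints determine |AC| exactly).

|AC| = √(377)  (≈ 19.4165)

|AB| ∈ {19}
|BC| ∈ {4}
|AC| ∈ {√(377)}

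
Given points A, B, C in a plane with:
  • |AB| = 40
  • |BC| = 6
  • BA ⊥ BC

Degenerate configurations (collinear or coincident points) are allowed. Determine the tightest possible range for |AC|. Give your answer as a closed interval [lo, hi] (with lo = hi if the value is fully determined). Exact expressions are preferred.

|AB| ∈ {40}
|BC| ∈ {6}
|AC| ∈ {2·√(409)}

|AC| = 2·√(409)  (≈ 40.4475)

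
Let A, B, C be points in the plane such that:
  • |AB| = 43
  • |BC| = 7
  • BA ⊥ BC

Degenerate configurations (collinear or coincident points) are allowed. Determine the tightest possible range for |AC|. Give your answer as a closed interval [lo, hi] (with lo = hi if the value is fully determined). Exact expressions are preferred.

|AB| ∈ {43}
|BC| ∈ {7}
|AC| ∈ {√(1898)}

|AC| = √(1898)  (≈ 43.5660)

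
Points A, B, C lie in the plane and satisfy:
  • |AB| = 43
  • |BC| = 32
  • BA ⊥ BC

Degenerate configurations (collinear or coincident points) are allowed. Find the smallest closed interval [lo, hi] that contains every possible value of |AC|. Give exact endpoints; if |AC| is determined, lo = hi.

|AB| ∈ {43}
|BC| ∈ {32}
|AC| ∈ {13·√(17)}

|AC| = 13·√(17)  (≈ 53.6004)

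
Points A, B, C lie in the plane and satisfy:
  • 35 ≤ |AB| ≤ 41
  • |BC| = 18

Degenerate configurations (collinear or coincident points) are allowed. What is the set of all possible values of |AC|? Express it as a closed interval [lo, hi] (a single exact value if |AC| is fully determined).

|AB| ∈ [35, 41]
|BC| ∈ {18}
|AC| ∈ [17, 59]

|AC| ∈ [17, 59]  (≈ [17.0000, 59.0000])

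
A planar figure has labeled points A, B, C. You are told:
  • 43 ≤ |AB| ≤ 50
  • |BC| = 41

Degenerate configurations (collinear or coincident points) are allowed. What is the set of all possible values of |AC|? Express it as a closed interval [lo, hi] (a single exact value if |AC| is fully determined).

|AB| ∈ [43, 50]
|BC| ∈ {41}
|AC| ∈ [2, 91]

|AC| ∈ [2, 91]  (≈ [2.0000, 91.0000])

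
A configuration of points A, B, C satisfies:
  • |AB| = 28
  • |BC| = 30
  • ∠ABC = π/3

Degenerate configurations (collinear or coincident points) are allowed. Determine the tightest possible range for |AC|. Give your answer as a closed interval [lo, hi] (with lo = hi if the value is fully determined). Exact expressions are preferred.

|AB| ∈ {28}
|BC| ∈ {30}
|AC| ∈ {2·√(211)}

|AC| = 2·√(211)  (≈ 29.0517)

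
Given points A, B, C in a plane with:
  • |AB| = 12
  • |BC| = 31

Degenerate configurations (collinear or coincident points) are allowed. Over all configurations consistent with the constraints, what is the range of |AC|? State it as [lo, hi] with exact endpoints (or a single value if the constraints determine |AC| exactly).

|AC| ∈ [19, 43]  (≈ [19.0000, 43.0000])

|AB| ∈ {12}
|BC| ∈ {31}
|AC| ∈ [19, 43]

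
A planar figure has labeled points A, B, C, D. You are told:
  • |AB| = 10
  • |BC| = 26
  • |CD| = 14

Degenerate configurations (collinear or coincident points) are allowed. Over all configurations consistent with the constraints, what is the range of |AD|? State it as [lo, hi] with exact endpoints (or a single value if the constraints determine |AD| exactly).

|AD| ∈ [2, 50]  (≈ [2.0000, 50.0000])

|AB| ∈ {10}
|BC| ∈ {26}
|CD| ∈ {14}
|AC| ∈ [16, 36]
|BD| ∈ [12, 40]
|AD| ∈ [2, 50]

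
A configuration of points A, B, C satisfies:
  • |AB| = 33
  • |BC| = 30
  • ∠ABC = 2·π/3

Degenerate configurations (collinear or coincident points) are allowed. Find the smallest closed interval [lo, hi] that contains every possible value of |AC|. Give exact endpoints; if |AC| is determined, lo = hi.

|AB| ∈ {33}
|BC| ∈ {30}
|AC| ∈ {3·√(331)}

|AC| = 3·√(331)  (≈ 54.5802)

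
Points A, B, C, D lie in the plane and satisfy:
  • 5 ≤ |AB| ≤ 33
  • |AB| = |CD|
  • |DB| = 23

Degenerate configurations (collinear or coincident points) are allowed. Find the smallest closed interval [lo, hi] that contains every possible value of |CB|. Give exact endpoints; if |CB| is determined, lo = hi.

|AB| ∈ [5, 33]
|BD| ∈ {23}
|CD| ∈ [5, 33]
|AD| ∈ [0, 56]
|BC| ∈ [0, 56]
|AC| ∈ [0, 89]

|CB| ∈ [0, 56]  (≈ [0.0000, 56.0000])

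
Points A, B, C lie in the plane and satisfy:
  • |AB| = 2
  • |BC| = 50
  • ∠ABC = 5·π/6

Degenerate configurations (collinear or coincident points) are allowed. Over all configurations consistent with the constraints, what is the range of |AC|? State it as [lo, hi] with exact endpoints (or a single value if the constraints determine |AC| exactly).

|AC| = 2·√(25·√(3) + 626)  (≈ 51.7417)

|AB| ∈ {2}
|BC| ∈ {50}
|AC| ∈ {2·√(25·√(3) + 626)}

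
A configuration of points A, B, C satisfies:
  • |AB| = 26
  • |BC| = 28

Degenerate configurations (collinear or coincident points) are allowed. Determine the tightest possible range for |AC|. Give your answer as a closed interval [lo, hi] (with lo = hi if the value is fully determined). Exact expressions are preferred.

|AB| ∈ {26}
|BC| ∈ {28}
|AC| ∈ [2, 54]

|AC| ∈ [2, 54]  (≈ [2.0000, 54.0000])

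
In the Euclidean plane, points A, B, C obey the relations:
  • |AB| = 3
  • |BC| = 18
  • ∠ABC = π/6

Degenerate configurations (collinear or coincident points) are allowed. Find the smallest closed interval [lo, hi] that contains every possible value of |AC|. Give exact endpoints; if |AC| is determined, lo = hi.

|AB| ∈ {3}
|BC| ∈ {18}
|AC| ∈ {3·√(37 - 6·√(3))}

|AC| = 3·√(37 - 6·√(3))  (≈ 15.4748)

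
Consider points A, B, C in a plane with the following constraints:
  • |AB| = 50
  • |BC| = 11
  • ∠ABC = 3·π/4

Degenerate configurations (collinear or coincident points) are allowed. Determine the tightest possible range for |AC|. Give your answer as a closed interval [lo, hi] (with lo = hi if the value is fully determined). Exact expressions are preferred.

|AC| = √(550·√(2) + 2621)  (≈ 58.2994)

|AB| ∈ {50}
|BC| ∈ {11}
|AC| ∈ {√(550·√(2) + 2621)}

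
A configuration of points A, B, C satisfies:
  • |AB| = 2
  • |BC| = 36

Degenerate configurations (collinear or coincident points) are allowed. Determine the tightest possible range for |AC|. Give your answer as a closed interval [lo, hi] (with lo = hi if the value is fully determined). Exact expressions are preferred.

|AC| ∈ [34, 38]  (≈ [34.0000, 38.0000])

|AB| ∈ {2}
|BC| ∈ {36}
|AC| ∈ [34, 38]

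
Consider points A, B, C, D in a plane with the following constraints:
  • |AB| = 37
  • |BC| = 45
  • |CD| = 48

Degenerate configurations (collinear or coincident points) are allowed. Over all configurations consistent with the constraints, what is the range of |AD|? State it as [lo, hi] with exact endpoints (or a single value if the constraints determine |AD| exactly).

|AD| ∈ [0, 130]  (≈ [0.0000, 130.0000])

|AB| ∈ {37}
|BC| ∈ {45}
|CD| ∈ {48}
|AC| ∈ [8, 82]
|BD| ∈ [3, 93]
|AD| ∈ [0, 130]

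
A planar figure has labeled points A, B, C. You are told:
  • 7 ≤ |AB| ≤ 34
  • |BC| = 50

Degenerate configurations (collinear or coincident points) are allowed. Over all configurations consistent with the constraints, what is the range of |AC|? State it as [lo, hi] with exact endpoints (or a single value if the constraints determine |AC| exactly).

|AC| ∈ [16, 84]  (≈ [16.0000, 84.0000])

|AB| ∈ [7, 34]
|BC| ∈ {50}
|AC| ∈ [16, 84]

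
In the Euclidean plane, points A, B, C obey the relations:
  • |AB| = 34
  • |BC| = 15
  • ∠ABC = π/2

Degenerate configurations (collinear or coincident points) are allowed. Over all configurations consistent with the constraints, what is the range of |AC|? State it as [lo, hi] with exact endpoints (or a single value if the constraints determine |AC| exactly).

|AB| ∈ {34}
|BC| ∈ {15}
|AC| ∈ {√(1381)}

|AC| = √(1381)  (≈ 37.1618)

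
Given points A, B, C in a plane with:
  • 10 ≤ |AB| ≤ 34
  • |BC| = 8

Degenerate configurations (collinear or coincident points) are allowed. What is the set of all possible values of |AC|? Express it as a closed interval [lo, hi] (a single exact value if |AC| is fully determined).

|AC| ∈ [2, 42]  (≈ [2.0000, 42.0000])

|AB| ∈ [10, 34]
|BC| ∈ {8}
|AC| ∈ [2, 42]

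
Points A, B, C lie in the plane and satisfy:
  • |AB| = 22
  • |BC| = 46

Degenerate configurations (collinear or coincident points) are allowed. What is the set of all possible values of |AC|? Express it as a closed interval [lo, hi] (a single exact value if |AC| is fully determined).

|AB| ∈ {22}
|BC| ∈ {46}
|AC| ∈ [24, 68]

|AC| ∈ [24, 68]  (≈ [24.0000, 68.0000])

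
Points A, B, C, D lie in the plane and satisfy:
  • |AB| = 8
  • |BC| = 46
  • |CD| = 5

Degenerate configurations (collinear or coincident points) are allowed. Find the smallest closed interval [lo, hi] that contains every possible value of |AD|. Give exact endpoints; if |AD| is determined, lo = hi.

|AD| ∈ [33, 59]  (≈ [33.0000, 59.0000])

|AB| ∈ {8}
|BC| ∈ {46}
|CD| ∈ {5}
|AC| ∈ [38, 54]
|BD| ∈ [41, 51]
|AD| ∈ [33, 59]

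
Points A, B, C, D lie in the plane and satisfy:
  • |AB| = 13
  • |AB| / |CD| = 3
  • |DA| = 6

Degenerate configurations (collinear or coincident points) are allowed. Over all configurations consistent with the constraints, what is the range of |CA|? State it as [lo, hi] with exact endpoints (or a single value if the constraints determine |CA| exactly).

|AB| ∈ {13}
|AD| ∈ {6}
|CD| ∈ {13/3}
|BD| ∈ [7, 19]
|AC| ∈ [5/3, 31/3]
|BC| ∈ [8/3, 70/3]

|CA| ∈ [5/3, 31/3]  (≈ [1.6667, 10.3333])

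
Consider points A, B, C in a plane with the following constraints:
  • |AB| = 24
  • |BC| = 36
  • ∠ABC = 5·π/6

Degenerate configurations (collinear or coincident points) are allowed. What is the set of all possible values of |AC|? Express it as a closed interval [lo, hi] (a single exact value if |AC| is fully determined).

|AB| ∈ {24}
|BC| ∈ {36}
|AC| ∈ {12·√(6·√(3) + 13)}

|AC| = 12·√(6·√(3) + 13)  (≈ 58.0387)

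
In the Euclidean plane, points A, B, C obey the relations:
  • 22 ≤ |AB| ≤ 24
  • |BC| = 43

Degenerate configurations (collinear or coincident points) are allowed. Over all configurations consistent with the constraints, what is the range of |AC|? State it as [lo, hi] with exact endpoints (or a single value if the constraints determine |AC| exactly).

|AC| ∈ [19, 67]  (≈ [19.0000, 67.0000])

|AB| ∈ [22, 24]
|BC| ∈ {43}
|AC| ∈ [19, 67]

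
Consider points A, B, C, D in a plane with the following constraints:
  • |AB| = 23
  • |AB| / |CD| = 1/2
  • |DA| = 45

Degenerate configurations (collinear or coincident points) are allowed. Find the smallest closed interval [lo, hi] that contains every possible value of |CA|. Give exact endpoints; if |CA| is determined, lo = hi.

|CA| ∈ [1, 91]  (≈ [1.0000, 91.0000])

|AB| ∈ {23}
|AD| ∈ {45}
|CD| ∈ {46}
|BD| ∈ [22, 68]
|AC| ∈ [1, 91]
|BC| ∈ [0, 114]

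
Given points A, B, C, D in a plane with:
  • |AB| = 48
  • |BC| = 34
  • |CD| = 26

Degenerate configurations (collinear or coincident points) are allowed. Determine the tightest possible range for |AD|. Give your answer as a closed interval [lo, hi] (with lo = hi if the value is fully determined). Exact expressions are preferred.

|AD| ∈ [0, 108]  (≈ [0.0000, 108.0000])

|AB| ∈ {48}
|BC| ∈ {34}
|CD| ∈ {26}
|AC| ∈ [14, 82]
|BD| ∈ [8, 60]
|AD| ∈ [0, 108]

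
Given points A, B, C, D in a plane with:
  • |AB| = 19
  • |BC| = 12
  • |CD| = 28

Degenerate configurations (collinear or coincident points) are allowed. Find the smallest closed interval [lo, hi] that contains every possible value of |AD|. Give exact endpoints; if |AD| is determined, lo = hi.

|AD| ∈ [0, 59]  (≈ [0.0000, 59.0000])

|AB| ∈ {19}
|BC| ∈ {12}
|CD| ∈ {28}
|AC| ∈ [7, 31]
|BD| ∈ [16, 40]
|AD| ∈ [0, 59]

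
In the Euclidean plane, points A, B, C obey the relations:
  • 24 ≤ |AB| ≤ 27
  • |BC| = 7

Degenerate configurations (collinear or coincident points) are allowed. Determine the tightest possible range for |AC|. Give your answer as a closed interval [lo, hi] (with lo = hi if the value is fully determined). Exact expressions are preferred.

|AB| ∈ [24, 27]
|BC| ∈ {7}
|AC| ∈ [17, 34]

|AC| ∈ [17, 34]  (≈ [17.0000, 34.0000])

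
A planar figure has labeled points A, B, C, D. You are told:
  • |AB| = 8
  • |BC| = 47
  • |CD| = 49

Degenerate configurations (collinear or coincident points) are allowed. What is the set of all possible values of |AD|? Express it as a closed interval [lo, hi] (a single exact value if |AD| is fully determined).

|AD| ∈ [0, 104]  (≈ [0.0000, 104.0000])

|AB| ∈ {8}
|BC| ∈ {47}
|CD| ∈ {49}
|AC| ∈ [39, 55]
|BD| ∈ [2, 96]
|AD| ∈ [0, 104]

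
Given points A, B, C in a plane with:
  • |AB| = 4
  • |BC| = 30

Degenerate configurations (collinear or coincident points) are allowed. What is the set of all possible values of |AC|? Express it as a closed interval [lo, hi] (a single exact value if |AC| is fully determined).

|AC| ∈ [26, 34]  (≈ [26.0000, 34.0000])

|AB| ∈ {4}
|BC| ∈ {30}
|AC| ∈ [26, 34]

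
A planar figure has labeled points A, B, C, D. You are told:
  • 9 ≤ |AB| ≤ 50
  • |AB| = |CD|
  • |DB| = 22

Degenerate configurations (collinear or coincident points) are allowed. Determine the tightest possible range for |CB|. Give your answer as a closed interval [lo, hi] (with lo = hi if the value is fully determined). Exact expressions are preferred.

|CB| ∈ [0, 72]  (≈ [0.0000, 72.0000])

|AB| ∈ [9, 50]
|BD| ∈ {22}
|CD| ∈ [9, 50]
|AD| ∈ [0, 72]
|BC| ∈ [0, 72]
|AC| ∈ [0, 122]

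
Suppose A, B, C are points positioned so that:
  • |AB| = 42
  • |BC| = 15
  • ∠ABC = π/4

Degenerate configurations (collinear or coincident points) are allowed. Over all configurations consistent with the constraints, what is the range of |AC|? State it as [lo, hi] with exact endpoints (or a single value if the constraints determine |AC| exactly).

|AB| ∈ {42}
|BC| ∈ {15}
|AC| ∈ {3·√(221 - 70·√(2))}

|AC| = 3·√(221 - 70·√(2))  (≈ 33.1368)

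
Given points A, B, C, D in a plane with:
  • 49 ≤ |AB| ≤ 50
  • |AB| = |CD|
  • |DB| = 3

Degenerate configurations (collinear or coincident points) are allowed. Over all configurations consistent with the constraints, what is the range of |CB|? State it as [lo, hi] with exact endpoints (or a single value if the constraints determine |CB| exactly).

|CB| ∈ [46, 53]  (≈ [46.0000, 53.0000])

|AB| ∈ [49, 50]
|BD| ∈ {3}
|CD| ∈ [49, 50]
|AD| ∈ [46, 53]
|BC| ∈ [46, 53]
|AC| ∈ [0, 103]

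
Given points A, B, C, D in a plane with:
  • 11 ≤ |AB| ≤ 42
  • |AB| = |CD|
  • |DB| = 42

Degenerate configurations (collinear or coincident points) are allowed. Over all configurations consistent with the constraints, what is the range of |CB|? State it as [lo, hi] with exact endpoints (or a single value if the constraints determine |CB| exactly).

|AB| ∈ [11, 42]
|BD| ∈ {42}
|CD| ∈ [11, 42]
|AD| ∈ [0, 84]
|BC| ∈ [0, 84]
|AC| ∈ [0, 126]

|CB| ∈ [0, 84]  (≈ [0.0000, 84.0000])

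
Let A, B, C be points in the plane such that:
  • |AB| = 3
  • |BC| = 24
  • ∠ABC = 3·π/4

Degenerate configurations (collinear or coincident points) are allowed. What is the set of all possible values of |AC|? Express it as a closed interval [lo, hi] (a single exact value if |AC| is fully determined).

|AC| = 3·√(8·√(2) + 65)  (≈ 26.2073)

|AB| ∈ {3}
|BC| ∈ {24}
|AC| ∈ {3·√(8·√(2) + 65)}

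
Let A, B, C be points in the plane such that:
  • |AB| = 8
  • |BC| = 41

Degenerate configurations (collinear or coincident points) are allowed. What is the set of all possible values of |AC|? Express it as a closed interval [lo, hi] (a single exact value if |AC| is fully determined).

|AB| ∈ {8}
|BC| ∈ {41}
|AC| ∈ [33, 49]

|AC| ∈ [33, 49]  (≈ [33.0000, 49.0000])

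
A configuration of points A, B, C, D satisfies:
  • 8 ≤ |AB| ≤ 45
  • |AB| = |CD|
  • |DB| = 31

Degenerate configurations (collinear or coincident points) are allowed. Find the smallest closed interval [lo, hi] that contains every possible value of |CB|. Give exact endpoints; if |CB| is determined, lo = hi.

|CB| ∈ [0, 76]  (≈ [0.0000, 76.0000])

|AB| ∈ [8, 45]
|BD| ∈ {31}
|CD| ∈ [8, 45]
|AD| ∈ [0, 76]
|BC| ∈ [0, 76]
|AC| ∈ [0, 121]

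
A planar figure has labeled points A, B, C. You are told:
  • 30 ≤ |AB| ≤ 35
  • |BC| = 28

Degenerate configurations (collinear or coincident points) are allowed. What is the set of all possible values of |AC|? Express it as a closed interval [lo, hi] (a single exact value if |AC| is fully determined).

|AB| ∈ [30, 35]
|BC| ∈ {28}
|AC| ∈ [2, 63]

|AC| ∈ [2, 63]  (≈ [2.0000, 63.0000])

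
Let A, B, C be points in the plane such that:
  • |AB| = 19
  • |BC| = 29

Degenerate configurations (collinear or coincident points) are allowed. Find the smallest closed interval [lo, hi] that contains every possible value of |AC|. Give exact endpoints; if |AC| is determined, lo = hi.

|AC| ∈ [10, 48]  (≈ [10.0000, 48.0000])

|AB| ∈ {19}
|BC| ∈ {29}
|AC| ∈ [10, 48]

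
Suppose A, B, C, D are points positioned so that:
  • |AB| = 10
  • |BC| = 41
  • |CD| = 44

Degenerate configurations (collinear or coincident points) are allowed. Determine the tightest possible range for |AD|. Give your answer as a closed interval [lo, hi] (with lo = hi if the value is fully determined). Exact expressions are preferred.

|AD| ∈ [0, 95]  (≈ [0.0000, 95.0000])

|AB| ∈ {10}
|BC| ∈ {41}
|CD| ∈ {44}
|AC| ∈ [31, 51]
|BD| ∈ [3, 85]
|AD| ∈ [0, 95]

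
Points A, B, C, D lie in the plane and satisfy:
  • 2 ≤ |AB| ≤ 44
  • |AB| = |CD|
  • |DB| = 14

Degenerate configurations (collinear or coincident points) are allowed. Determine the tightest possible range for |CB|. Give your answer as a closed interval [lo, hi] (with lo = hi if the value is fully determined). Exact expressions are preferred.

|AB| ∈ [2, 44]
|BD| ∈ {14}
|CD| ∈ [2, 44]
|AD| ∈ [0, 58]
|BC| ∈ [0, 58]
|AC| ∈ [0, 102]

|CB| ∈ [0, 58]  (≈ [0.0000, 58.0000])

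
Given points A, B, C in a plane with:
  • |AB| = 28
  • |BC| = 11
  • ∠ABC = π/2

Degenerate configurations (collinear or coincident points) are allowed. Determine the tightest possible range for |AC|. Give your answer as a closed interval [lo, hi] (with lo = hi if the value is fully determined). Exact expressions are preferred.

|AB| ∈ {28}
|BC| ∈ {11}
|AC| ∈ {√(905)}

|AC| = √(905)  (≈ 30.0832)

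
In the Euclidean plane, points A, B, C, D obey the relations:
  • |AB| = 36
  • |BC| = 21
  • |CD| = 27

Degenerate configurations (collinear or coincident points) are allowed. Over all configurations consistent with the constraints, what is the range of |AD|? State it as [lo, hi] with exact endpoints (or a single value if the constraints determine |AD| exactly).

|AD| ∈ [0, 84]  (≈ [0.0000, 84.0000])

|AB| ∈ {36}
|BC| ∈ {21}
|CD| ∈ {27}
|AC| ∈ [15, 57]
|BD| ∈ [6, 48]
|AD| ∈ [0, 84]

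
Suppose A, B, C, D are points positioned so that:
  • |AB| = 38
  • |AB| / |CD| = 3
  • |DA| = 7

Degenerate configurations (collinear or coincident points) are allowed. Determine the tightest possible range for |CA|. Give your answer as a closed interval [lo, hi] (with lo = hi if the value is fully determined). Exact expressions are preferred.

|AB| ∈ {38}
|AD| ∈ {7}
|CD| ∈ {38/3}
|BD| ∈ [31, 45]
|AC| ∈ [17/3, 59/3]
|BC| ∈ [55/3, 173/3]

|CA| ∈ [17/3, 59/3]  (≈ [5.6667, 19.6667])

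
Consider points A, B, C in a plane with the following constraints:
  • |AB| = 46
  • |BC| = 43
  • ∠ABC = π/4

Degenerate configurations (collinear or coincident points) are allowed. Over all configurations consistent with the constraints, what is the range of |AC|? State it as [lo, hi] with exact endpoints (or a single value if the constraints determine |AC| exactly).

|AB| ∈ {46}
|BC| ∈ {43}
|AC| ∈ {√(3965 - 1978·√(2))}

|AC| = √(3965 - 1978·√(2))  (≈ 34.1714)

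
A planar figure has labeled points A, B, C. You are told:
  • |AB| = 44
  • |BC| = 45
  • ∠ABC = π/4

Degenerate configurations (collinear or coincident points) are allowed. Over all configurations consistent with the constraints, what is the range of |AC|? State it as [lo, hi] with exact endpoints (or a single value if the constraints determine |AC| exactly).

|AC| = √(3961 - 1980·√(2))  (≈ 34.0714)

|AB| ∈ {44}
|BC| ∈ {45}
|AC| ∈ {√(3961 - 1980·√(2))}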